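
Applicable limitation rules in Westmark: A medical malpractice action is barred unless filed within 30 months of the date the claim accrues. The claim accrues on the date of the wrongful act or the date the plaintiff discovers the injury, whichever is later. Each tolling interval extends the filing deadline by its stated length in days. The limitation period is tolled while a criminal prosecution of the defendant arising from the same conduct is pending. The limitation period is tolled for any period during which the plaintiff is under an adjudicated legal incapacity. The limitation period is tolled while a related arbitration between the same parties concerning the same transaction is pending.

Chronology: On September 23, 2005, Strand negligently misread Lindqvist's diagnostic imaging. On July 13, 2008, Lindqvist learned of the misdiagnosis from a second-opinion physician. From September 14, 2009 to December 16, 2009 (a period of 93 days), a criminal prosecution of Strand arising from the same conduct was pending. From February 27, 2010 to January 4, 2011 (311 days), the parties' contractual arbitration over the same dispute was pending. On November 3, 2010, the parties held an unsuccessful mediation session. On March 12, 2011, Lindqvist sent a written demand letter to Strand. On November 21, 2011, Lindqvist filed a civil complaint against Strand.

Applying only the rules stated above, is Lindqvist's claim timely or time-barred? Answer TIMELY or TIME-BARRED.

Taking the later of the act (September 23, 2005) and discovery (July 13, 2008), the claim accrued on July 13, 2008.
The untolled deadline — 30 months after July 13, 2008 — is January 13, 2011.
Because the pending criminal prosecution ran from September 14, 2009 to December 16, 2009, the deadline is extended by 93 days to April 16, 2011.
The period was tolled for 311 days by the pending related arbitration (February 27, 2010 to January 4, 2011), pushing the deadline to February 21, 2012.
Nothing else in the chronology tolls or restarts the period.
The November 21, 2011 filing precedes the February 21, 2012 deadline; the claim is timely.

TIMELY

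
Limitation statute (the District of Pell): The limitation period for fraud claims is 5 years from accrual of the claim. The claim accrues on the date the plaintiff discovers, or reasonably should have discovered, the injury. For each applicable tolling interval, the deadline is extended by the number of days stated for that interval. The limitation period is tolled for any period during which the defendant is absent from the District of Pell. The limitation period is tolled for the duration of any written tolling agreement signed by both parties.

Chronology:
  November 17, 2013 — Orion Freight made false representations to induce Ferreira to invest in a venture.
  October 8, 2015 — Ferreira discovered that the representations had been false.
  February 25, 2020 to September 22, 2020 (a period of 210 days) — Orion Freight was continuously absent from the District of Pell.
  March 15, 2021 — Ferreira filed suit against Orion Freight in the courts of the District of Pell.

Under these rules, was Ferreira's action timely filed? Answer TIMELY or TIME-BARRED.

TIMELY

Accrual is tied to discovery, so the period began on October 8, 2015 rather than on November 17, 2013 when the act occurred.
The untolled deadline — 5 years after October 8, 2015 — is October 8, 2020.
Because the defendant's absence from the jurisdiction ran from February 25, 2020 to September 22, 2020, the deadline is extended by 210 days to May 6, 2021.
Filing on March 15, 2021 beat the May 6, 2021 deadline — the action is timely.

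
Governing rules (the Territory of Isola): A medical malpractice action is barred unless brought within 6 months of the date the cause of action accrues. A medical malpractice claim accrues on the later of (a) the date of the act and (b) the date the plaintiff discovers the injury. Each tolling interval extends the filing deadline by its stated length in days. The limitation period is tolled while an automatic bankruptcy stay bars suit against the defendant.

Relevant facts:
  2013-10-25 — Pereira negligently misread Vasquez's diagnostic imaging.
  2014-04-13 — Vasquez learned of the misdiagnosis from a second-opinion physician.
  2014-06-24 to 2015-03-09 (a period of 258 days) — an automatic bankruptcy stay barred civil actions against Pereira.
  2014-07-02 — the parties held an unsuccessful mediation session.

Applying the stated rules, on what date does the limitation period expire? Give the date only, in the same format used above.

2015-06-28

Taking the later of the act (2013-10-25) and discovery (2014-04-13), the claim accrued on 2014-04-13.
6 months from 2014-04-13 is 2014-10-13.
The period was tolled for 258 days by the automatic bankruptcy stay (2014-06-24 to 2015-03-09), pushing the deadline to 2015-06-28.
None of the other events listed affects the running of the period under the stated rules.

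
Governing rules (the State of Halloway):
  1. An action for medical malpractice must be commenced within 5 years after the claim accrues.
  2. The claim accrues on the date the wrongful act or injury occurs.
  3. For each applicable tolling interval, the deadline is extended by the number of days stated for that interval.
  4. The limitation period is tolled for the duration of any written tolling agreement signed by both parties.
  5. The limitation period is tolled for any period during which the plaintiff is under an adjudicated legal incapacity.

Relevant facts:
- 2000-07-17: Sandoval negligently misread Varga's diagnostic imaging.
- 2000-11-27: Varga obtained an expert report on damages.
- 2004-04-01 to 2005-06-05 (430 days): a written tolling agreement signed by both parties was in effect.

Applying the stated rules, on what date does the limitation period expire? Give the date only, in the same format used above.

The limitation period began to run on 2000-07-17.
The untolled deadline — 5 years after 2000-07-17 — is 2005-07-17.
Because the written tolling agreement ran from 2004-04-01 to 2005-06-05, the deadline is extended by 430 days to 2006-09-20.
None of the other events listed affects the running of the period under the stated rules.

2006-09-20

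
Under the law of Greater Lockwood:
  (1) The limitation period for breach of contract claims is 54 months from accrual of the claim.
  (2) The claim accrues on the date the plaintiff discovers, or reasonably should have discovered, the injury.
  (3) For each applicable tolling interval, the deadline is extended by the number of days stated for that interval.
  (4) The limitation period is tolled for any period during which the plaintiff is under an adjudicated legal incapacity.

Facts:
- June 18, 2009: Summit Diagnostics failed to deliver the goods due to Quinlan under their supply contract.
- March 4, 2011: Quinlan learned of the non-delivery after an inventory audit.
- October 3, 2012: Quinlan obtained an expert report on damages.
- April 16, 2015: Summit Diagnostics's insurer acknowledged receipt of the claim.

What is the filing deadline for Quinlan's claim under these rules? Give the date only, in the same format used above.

The claim did not accrue until Quinlan discovered the injury on March 4, 2011; the June 18, 2009 act date does not start the clock under the stated rule.
The untolled deadline — 54 months after March 4, 2011 — is September 4, 2015.
The other events in the timeline have no effect on the limitation period under the stated rules.

September 4, 2015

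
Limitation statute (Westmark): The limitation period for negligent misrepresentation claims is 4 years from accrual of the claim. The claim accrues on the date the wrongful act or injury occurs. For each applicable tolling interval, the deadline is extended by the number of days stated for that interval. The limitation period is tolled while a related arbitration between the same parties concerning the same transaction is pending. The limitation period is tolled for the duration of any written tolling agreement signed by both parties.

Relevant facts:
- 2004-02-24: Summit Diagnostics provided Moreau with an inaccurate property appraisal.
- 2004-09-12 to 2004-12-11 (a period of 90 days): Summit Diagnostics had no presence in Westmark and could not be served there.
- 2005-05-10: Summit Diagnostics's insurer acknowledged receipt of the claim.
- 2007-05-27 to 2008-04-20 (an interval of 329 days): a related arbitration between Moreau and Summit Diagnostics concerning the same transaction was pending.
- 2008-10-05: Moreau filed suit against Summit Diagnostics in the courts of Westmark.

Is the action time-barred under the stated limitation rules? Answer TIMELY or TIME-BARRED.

The limitation period began to run on 2004-02-24.
The untolled deadline — 4 years after 2004-02-24 — is 2008-02-24.
The pending related arbitration from 2007-05-27 to 2008-04-20 tolled the period for 329 days, extending the deadline to 2009-01-18.
Although the defendant's absence ran from 2004-09-12 to 2004-12-11, the stated rules do not make that a tolling event, so it is disregarded.
None of the other events listed affects the running of the period under the stated rules.
Filing on 2008-10-05 beat the 2009-01-18 deadline — the action is timely.

TIMELY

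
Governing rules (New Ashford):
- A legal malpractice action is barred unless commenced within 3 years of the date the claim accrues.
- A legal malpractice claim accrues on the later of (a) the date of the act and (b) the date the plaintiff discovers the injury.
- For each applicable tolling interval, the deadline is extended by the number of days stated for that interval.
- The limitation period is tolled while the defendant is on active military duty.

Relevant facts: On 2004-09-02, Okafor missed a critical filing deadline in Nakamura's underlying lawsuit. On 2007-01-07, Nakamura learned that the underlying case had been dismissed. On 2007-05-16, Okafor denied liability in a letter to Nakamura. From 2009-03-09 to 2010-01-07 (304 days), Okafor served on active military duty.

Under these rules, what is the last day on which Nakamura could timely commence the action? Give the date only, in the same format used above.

2010-11-07

Because discovery on 2007-01-07 post-dates the 2004-09-02 act, accrual under the later-of rule falls on 2007-01-07.
Adding the 3 years base period to 2007-01-07 gives a deadline of 2010-01-07, before any tolling.
The period was tolled for 304 days by the defendant's active military service (2009-03-09 to 2010-01-07), pushing the deadline to 2010-11-07.
Nothing else in the chronology tolls or restarts the period.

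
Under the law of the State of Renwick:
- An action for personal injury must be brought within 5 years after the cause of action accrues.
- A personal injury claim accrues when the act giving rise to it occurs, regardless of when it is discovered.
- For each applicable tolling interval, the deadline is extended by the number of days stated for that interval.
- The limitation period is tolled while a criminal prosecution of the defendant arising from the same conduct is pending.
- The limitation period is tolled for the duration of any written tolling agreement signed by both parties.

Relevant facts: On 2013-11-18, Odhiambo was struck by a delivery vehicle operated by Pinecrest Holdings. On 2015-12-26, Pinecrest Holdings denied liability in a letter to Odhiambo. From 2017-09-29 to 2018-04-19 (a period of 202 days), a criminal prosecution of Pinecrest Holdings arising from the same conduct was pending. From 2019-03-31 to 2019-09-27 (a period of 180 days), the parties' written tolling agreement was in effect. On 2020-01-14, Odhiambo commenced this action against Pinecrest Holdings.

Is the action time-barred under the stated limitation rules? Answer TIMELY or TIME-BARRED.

TIME-BARRED

The cause of action accrued on 2013-11-18, the date of the act.
5 years from 2013-11-18 is 2018-11-18.
The period was tolled for 202 days by the pending criminal prosecution (2017-09-29 to 2018-04-19), pushing the deadline to 2019-06-08.
The period was tolled for 180 days by the written tolling agreement (2019-03-31 to 2019-09-27), pushing the deadline to 2019-12-05.
None of the other events listed affects the running of the period under the stated rules.
Filing on 2020-01-14 missed the 2019-12-05 deadline — the action is time-barred.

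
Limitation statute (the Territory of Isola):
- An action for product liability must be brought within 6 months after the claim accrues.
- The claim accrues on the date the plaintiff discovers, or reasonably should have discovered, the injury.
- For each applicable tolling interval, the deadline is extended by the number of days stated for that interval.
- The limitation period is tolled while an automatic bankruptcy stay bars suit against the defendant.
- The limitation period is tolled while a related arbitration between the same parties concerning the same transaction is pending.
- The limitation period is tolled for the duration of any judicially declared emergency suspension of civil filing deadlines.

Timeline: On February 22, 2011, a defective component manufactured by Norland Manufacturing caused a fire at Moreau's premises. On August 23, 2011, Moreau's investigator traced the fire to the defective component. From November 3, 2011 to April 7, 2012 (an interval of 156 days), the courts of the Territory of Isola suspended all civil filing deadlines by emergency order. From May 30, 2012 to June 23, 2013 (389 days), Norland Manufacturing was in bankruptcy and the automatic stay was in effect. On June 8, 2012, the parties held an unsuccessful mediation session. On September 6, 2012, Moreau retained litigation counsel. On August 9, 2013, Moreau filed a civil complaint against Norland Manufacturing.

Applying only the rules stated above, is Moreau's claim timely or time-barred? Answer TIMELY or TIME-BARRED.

TIMELY

Accrual is tied to discovery, so the period began on August 23, 2011 rather than on February 22, 2011 when the act occurred.
6 months from August 23, 2011 is February 23, 2012.
Because the emergency suspension of filing deadlines ran from November 3, 2011 to April 7, 2012, the deadline is extended by 156 days to July 28, 2012.
The automatic bankruptcy stay from May 30, 2012 to June 23, 2013 tolled the period for 389 days, extending the deadline to August 21, 2013.
None of the other events listed affects the running of the period under the stated rules.
Filing on August 9, 2013 beat the August 21, 2013 deadline — the action is timely.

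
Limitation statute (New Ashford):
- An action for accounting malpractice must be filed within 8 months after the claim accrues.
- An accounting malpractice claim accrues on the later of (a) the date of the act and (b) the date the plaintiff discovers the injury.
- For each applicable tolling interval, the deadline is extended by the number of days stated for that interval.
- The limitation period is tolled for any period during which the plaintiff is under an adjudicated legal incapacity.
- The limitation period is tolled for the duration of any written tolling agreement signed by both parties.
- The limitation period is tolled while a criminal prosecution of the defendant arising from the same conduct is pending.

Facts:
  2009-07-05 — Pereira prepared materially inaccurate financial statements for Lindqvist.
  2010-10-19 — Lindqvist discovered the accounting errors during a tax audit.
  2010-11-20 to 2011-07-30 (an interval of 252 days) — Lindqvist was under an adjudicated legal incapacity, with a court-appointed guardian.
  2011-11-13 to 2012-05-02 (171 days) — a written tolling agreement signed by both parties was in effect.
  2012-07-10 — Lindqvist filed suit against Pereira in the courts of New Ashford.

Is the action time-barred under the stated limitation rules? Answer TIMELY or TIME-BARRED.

TIMELY

Taking the later of the act (2009-07-05) and discovery (2010-10-19), the claim accrued on 2010-10-19.
Adding the 8 months base period to 2010-10-19 gives a deadline of 2011-06-19, before any tolling.
The plaintiff's legal incapacity from 2010-11-20 to 2011-07-30 tolled the period for 252 days, extending the deadline to 2012-02-26.
The period was tolled for 171 days by the written tolling agreement (2011-11-13 to 2012-05-02), pushing the deadline to 2012-08-15.
The 2012-07-10 filing precedes the 2012-08-15 deadline; the claim is timely.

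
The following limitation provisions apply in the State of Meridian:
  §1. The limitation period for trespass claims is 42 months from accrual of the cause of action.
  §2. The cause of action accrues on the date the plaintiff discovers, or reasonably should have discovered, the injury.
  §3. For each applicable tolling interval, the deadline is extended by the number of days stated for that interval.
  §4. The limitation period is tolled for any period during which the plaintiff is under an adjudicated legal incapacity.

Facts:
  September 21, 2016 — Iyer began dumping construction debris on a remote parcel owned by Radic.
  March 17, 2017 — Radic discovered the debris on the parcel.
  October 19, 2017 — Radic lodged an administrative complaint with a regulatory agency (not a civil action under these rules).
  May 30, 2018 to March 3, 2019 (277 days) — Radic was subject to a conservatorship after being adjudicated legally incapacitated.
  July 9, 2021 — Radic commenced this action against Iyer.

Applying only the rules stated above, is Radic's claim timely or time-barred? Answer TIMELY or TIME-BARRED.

Accrual is tied to discovery, so the period began on March 17, 2017 rather than on September 21, 2016 when the act occurred.
Adding the 42 months base period to March 17, 2017 gives a deadline of September 17, 2020, before any tolling.
The plaintiff's legal incapacity from May 30, 2018 to March 3, 2019 tolled the period for 277 days, extending the deadline to June 21, 2021.
Nothing else in the chronology tolls or restarts the period.
The July 9, 2021 filing falls after the June 21, 2021 deadline; the claim is time-barred.

TIME-BARRED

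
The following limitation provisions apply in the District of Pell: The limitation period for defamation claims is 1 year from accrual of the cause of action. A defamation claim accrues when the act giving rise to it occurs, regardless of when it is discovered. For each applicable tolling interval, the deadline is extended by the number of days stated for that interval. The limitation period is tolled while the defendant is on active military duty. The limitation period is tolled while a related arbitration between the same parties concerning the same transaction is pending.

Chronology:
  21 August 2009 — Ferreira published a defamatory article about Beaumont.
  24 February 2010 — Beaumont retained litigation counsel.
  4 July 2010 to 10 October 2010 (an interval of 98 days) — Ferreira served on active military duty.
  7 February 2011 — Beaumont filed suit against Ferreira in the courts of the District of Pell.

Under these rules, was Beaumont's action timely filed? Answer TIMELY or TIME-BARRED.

TIME-BARRED

The cause of action accrued on 21 August 2009, the date of the act.
Adding the 1 year base period to 21 August 2009 gives a deadline of 21 August 2010, before any tolling.
Because the defendant's active military service ran from 4 July 2010 to 10 October 2010, the deadline is extended by 98 days to 27 November 2010.
None of the other events listed affects the running of the period under the stated rules.
Filing on 7 February 2011 missed the 27 November 2010 deadline — the action is time-barred.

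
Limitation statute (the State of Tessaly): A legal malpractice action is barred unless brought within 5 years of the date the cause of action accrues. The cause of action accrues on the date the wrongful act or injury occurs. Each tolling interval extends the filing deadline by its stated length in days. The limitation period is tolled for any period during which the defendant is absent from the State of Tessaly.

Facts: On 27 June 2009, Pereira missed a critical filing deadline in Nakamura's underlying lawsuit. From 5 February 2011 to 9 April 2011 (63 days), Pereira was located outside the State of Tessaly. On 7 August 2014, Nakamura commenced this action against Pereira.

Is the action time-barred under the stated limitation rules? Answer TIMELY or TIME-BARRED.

The cause of action accrued on 27 June 2009, the date of the act.
The untolled deadline — 5 years after 27 June 2009 — is 27 June 2014.
The defendant's absence from the jurisdiction from 5 February 2011 to 9 April 2011 tolled the period for 63 days, extending the deadline to 29 August 2014.
The 7 August 2014 filing precedes the 29 August 2014 deadline; the claim is timely.

TIMELY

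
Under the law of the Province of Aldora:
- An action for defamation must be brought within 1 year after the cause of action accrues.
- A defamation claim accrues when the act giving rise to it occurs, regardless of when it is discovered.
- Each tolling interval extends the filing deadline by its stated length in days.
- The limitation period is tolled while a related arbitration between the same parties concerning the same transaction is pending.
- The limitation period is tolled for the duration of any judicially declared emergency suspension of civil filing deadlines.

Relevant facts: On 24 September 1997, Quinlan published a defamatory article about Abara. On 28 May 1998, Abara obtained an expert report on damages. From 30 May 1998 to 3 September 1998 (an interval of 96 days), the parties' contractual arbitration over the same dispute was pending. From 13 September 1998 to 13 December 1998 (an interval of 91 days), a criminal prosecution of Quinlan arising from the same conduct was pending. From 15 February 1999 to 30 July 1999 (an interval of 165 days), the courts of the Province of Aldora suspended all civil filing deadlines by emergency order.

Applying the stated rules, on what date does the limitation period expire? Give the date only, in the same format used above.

The claim accrued on 24 September 1997, when the wrongful act occurred.
Adding the 1 year base period to 24 September 1997 gives a deadline of 24 September 1998, before any tolling.
The pending related arbitration from 30 May 1998 to 3 September 1998 tolled the period for 96 days, extending the deadline to 29 December 1998.
By the time the emergency suspension of filing deadlines began on 15 February 1999, the limitation period had already expired on 29 December 1998; that interval cannot revive it.
The pending criminal prosecution from 13 September 1998 to 13 December 1998 does not toll the period, because no stated rule makes a criminal prosecution a tolling event.
The other events in the timeline have no effect on the limitation period under the stated rules.

29 December 1998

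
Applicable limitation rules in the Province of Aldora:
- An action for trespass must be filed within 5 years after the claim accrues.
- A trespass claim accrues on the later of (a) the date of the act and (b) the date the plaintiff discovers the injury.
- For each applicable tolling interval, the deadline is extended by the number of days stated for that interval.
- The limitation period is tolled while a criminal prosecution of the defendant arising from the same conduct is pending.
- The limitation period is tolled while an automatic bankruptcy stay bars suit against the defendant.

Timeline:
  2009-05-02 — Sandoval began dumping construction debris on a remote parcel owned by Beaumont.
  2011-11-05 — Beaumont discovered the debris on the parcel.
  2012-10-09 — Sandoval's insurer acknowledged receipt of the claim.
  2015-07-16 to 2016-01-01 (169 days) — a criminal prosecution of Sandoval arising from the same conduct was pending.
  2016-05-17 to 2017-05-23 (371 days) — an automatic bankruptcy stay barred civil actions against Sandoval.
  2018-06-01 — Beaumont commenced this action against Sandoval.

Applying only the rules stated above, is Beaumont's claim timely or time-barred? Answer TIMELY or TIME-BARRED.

TIME-BARRED

Because discovery on 2011-11-05 post-dates the 2009-05-02 act, accrual under the later-of rule falls on 2011-11-05.
The untolled deadline — 5 years after 2011-11-05 — is 2016-11-05.
Because the pending criminal prosecution ran from 2015-07-16 to 2016-01-01, the deadline is extended by 169 days to 2017-04-23.
The automatic bankruptcy stay from 2016-05-17 to 2017-05-23 tolled the period for 371 days, extending the deadline to 2018-04-29.
None of the other events listed affects the running of the period under the stated rules.
The 2018-06-01 filing falls after the 2018-04-29 deadline; the claim is time-barred.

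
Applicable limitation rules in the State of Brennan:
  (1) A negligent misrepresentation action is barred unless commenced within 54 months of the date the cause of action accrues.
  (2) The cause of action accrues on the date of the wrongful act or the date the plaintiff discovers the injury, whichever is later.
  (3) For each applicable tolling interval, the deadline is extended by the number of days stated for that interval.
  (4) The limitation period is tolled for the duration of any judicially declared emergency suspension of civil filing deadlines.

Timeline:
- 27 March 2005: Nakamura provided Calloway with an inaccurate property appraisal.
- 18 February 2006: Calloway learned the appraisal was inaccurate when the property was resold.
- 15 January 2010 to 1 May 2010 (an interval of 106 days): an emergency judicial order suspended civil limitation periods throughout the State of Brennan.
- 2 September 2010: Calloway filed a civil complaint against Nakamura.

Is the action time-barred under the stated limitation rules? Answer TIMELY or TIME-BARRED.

TIMELY

The claim accrued on 18 February 2006 — the later of the 27 March 2005 act and the 18 February 2006 discovery.
Adding the 54 months base period to 18 February 2006 gives a deadline of 18 August 2010, before any tolling.
The emergency suspension of filing deadlines from 15 January 2010 to 1 May 2010 tolled the period for 106 days, extending the deadline to 2 December 2010.
The 2 September 2010 filing precedes the 2 December 2010 deadline; the claim is timely.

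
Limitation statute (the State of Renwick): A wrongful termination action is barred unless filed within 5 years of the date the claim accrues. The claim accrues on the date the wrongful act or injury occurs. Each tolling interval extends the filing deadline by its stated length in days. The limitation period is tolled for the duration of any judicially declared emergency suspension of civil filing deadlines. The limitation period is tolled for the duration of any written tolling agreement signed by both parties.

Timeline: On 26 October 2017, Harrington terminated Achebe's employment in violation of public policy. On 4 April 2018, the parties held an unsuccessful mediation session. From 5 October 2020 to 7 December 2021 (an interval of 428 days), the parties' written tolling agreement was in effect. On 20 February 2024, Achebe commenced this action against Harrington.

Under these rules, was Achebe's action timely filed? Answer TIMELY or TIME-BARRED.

The claim accrued on 26 October 2017, the date of the act.
The untolled deadline — 5 years after 26 October 2017 — is 26 October 2022.
Because the written tolling agreement ran from 5 October 2020 to 7 December 2021, the deadline is extended by 428 days to 28 December 2023.
Nothing else in the chronology tolls or restarts the period.
Filing on 20 February 2024 missed the 28 December 2023 deadline — the action is time-barred.

TIME-BARRED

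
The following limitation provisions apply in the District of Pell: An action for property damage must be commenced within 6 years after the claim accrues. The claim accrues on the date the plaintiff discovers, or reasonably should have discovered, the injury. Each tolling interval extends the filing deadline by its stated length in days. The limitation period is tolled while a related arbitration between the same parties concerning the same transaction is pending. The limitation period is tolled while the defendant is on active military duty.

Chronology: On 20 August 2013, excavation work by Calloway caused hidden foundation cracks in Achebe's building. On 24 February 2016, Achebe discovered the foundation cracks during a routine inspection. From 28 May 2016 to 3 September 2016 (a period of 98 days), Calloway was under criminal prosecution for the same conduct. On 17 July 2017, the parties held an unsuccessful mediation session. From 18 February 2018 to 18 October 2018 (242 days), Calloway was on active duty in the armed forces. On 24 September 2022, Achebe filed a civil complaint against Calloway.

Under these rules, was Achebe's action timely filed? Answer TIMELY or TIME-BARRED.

TIMELY

The claim did not accrue until Achebe discovered the injury on 24 February 2016; the 20 August 2013 act date does not start the clock under the stated rule.
Adding the 6 years base period to 24 February 2016 gives a deadline of 24 February 2022, before any tolling.
Because the defendant's active military service ran from 18 February 2018 to 18 October 2018, the deadline is extended by 242 days to 24 October 2022.
No stated provision tolls the period for a criminal prosecution, so the interval from 28 May 2016 to 3 September 2016 has no effect on the deadline.
None of the other events listed affects the running of the period under the stated rules.
Achebe filed on 24 September 2022, before the 24 October 2022 deadline, so the action is timely.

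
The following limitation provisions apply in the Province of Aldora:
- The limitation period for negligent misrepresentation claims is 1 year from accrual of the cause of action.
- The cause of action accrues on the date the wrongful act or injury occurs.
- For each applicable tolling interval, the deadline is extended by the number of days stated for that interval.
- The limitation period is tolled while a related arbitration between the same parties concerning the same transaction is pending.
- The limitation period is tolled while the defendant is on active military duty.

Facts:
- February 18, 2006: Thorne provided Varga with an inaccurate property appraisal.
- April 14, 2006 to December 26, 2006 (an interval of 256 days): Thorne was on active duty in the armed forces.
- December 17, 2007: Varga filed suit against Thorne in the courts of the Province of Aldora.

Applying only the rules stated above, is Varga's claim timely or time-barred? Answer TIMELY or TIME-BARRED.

The limitation period began to run on February 18, 2006.
1 year from February 18, 2006 is February 18, 2007.
The defendant's active military service from April 14, 2006 to December 26, 2006 tolled the period for 256 days, extending the deadline to November 1, 2007.
Varga filed on December 17, 2007, after the November 1, 2007 deadline, so the action is time-barred.

TIME-BARRED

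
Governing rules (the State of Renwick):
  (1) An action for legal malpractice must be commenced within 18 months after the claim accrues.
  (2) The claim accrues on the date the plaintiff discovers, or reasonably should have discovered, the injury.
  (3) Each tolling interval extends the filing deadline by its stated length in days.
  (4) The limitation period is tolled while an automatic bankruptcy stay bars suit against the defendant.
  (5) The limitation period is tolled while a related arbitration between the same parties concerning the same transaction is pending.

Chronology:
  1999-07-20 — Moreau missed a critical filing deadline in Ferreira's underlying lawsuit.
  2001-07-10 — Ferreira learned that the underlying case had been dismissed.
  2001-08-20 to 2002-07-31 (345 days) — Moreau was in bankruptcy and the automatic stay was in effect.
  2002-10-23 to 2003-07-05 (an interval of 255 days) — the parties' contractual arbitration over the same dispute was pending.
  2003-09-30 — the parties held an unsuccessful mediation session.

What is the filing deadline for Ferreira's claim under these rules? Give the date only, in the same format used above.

Accrual is tied to discovery, so the period began on 2001-07-10 rather than on 1999-07-20 when the act occurred.
Adding the 18 months base period to 2001-07-10 gives a deadline of 2003-01-10, before any tolling.
The automatic bankruptcy stay from 2001-08-20 to 2002-07-31 tolled the period for 345 days, extending the deadline to 2003-12-21.
Because the pending related arbitration ran from 2002-10-23 to 2003-07-05, the deadline is extended by 255 days to 2004-09-01.
Nothing else in the chronology tolls or restarts the period.

2004-09-01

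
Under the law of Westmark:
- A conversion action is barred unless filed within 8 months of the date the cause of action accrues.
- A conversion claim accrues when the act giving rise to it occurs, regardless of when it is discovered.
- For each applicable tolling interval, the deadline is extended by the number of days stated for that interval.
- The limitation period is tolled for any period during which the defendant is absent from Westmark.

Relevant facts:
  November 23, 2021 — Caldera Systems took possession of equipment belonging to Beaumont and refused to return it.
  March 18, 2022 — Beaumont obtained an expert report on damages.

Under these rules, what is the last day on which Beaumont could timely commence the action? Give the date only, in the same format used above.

July 23, 2022

The limitation period began to run on November 23, 2021.
Adding the 8 months base period to November 23, 2021 gives a deadline of July 23, 2022, before any tolling.
None of the other events listed affects the running of the period under the stated rules.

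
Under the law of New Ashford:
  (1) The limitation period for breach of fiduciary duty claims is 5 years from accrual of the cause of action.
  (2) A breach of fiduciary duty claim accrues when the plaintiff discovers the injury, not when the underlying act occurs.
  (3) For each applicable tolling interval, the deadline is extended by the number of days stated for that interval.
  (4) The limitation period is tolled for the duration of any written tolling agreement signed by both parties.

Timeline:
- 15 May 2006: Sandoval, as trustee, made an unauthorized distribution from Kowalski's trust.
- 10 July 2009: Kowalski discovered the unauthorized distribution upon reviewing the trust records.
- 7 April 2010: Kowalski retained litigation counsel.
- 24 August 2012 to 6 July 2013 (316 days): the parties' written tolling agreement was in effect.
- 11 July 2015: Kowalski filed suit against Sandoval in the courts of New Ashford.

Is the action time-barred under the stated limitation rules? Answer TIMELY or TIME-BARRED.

TIME-BARRED

Under the discovery rule, the claim accrued on 10 July 2009, when Kowalski discovered the injury — not on the 15 May 2006 date of the underlying act.
Adding the 5 years base period to 10 July 2009 gives a deadline of 10 July 2014, before any tolling.
The period was tolled for 316 days by the written tolling agreement (24 August 2012 to 6 July 2013), pushing the deadline to 22 May 2015.
None of the other events listed affects the running of the period under the stated rules.
The 11 July 2015 filing falls after the 22 May 2015 deadline; the claim is time-barred.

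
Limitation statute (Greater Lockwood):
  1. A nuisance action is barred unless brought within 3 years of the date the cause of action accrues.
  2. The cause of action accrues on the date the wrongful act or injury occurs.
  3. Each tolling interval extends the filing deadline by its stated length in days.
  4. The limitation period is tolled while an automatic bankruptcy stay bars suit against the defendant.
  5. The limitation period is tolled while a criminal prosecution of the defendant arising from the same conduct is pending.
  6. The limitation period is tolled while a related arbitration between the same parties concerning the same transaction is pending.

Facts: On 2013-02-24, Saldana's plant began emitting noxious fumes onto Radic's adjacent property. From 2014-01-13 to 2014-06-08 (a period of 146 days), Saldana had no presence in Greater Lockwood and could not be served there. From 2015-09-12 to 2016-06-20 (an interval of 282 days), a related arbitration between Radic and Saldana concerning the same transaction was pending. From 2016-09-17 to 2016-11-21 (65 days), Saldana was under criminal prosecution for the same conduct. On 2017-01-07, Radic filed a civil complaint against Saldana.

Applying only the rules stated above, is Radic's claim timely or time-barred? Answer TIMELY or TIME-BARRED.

TIMELY

The cause of action accrued on 2013-02-24, the date of the act.
Adding the 3 years base period to 2013-02-24 gives a deadline of 2016-02-24, before any tolling.
The period was tolled for 282 days by the pending related arbitration (2015-09-12 to 2016-06-20), pushing the deadline to 2016-12-02.
The pending criminal prosecution from 2016-09-17 to 2016-11-21 tolled the period for 65 days, extending the deadline to 2017-02-05.
Although the defendant's absence ran from 2014-01-13 to 2014-06-08, the stated rules do not make that a tolling event, so it is disregarded.
Radic filed on 2017-01-07, before the 2017-02-05 deadline, so the action is timely.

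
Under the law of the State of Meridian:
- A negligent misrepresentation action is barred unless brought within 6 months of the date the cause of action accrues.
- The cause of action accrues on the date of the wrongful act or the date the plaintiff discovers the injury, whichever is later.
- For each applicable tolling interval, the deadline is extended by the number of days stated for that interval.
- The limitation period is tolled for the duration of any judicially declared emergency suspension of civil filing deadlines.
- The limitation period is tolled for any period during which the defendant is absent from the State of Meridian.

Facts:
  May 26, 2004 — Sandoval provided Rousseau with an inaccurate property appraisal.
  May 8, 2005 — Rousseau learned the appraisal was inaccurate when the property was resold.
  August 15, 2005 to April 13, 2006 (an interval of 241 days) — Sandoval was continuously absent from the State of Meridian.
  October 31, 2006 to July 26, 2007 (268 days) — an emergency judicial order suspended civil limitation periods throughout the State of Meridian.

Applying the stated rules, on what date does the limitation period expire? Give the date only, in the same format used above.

Taking the later of the act (May 26, 2004) and discovery (May 8, 2005), the claim accrued on May 8, 2005.
6 months from May 8, 2005 is November 8, 2005.
Because the defendant's absence from the jurisdiction ran from August 15, 2005 to April 13, 2006, the deadline is extended by 241 days to July 7, 2006.
The emergency suspension of filing deadlines starting October 31, 2006 came too late — the period had run on July 7, 2006 — and so does not extend the deadline.

July 7, 2006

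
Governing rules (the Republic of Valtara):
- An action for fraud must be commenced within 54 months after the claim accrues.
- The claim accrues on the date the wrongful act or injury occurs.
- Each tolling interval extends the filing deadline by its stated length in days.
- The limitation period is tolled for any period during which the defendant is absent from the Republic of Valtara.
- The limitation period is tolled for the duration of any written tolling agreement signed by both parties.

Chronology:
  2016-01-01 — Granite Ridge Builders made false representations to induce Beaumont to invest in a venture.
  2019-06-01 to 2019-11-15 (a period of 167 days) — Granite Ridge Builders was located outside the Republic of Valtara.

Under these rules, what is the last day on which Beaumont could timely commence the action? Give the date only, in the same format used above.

The claim accrued on 2016-01-01, the date of the act.
Adding the 54 months base period to 2016-01-01 gives a deadline of 2020-07-01, before any tolling.
Because the defendant's absence from the jurisdiction ran from 2019-06-01 to 2019-11-15, the deadline is extended by 167 days to 2020-12-15.

2020-12-15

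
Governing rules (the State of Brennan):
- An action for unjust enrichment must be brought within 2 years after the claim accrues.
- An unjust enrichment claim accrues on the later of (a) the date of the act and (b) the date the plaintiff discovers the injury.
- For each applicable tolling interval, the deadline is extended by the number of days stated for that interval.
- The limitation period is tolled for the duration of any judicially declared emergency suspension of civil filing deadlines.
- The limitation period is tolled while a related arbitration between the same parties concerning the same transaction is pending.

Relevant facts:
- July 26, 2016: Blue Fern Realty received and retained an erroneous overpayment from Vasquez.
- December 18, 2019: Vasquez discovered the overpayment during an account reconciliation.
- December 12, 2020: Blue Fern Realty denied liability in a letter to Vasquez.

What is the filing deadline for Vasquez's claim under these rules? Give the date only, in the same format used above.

Because discovery on December 18, 2019 post-dates the July 26, 2016 act, accrual under the later-of rule falls on December 18, 2019.
The untolled deadline — 2 years after December 18, 2019 — is December 18, 2021.
The other events in the timeline have no effect on the limitation period under the stated rules.

December 18, 2021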